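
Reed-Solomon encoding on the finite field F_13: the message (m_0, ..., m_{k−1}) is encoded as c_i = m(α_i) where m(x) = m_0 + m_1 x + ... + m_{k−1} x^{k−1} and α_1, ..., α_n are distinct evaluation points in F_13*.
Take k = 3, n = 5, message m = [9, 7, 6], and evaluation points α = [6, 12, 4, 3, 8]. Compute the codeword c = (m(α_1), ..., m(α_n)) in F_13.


c = [7, 8, 3, 6, 7]

Message polynomial: m(x) = 9 + 7·x + 6·x^2 (mod 13).
For each evaluation point α_i, compute m(α_i) mod 13:
  α_1 = 6: Horner steps 6 → 4 → 7, so m(6) = 7.
  α_2 = 12: Horner steps 6 → 1 → 8, so m(12) = 8.
  α_3 = 4: Horner steps 6 → 5 → 3, so m(4) = 3.
  α_4 = 3: Horner steps 6 → 12 → 6, so m(3) = 6.
  α_5 = 8: Horner steps 6 → 3 → 7, so m(8) = 7.
Codeword c = [7, 8, 3, 6, 7] ∈ F_13^5.


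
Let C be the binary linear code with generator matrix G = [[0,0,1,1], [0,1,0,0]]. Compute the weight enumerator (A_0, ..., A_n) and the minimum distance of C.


Weight distribution: A_0 = 1, A_1 = 1, A_2 = 1, A_3 = 1. Minimum distance d = 1.

Enumerate all 2^2 = 4 messages m ∈ F_2^2.
For each, compute codeword c = mG in F_2^4, then tally its weight.
  m = 00 → c = 0000, weight = 0.
  m = 10 → c = 0011, weight = 2.
  m = 01 → c = 0100, weight = 1.
  m = 11 → c = 0111, weight = 3.
Tally weights:
  weight 0: 1 codewords.
  weight 1: 1 codewords.
  weight 2: 1 codewords.
  weight 3: 1 codewords.
Minimum distance d = smallest w > 0 with A_w > 0 = 1.
Sanity: Σ A_w = 4 = 2^2 = 4 ✓.


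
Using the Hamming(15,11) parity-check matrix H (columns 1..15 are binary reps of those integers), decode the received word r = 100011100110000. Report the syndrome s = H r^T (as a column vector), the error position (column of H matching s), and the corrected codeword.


s = (0, 1, 0, 0)^T, error position = 4, corrected codeword c = 100111100110000

Compute s = H r^T mod 2 one row at a time:
  s_1 = 0 + 0 + 1 + 1 + 0 + 0 + 0 + 0 = 2 ≡ 0 (mod 2).
  s_2 = 0 + 1 + 1 + 1 + 0 + 0 + 0 + 0 = 3 ≡ 1 (mod 2).
  s_3 = 0 + 0 + 1 + 1 + 1 + 1 + 0 + 0 = 4 ≡ 0 (mod 2).
  s_4 = 1 + 0 + 1 + 1 + 0 + 1 + 0 + 0 = 4 ≡ 0 (mod 2).
s = (0, 1, 0, 0)^T — this equals column 4 of H (binary 0100), so error is at position 4.
Correct: flip bit 4 of r = 100011100110000 to get c = 100111100110000.


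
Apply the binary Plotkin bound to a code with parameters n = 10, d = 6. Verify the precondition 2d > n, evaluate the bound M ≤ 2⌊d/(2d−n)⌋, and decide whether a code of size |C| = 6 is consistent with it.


Plotkin bound M ≤ 6; given |C| = 6 ≤ bound (satisfied).

Check applicability: 2d = 12, n = 10.
2d − n = 2 > 0, so Plotkin applies.
Compute d/(2d−n) = 6/2 ≈ 3.0000.
⌊d/(2d−n)⌋ = 3.
Plotkin bound: M ≤ 2·3 = 6.
Given |C| = 6, check: satisfied.
This |C| is at the Plotkin bound.


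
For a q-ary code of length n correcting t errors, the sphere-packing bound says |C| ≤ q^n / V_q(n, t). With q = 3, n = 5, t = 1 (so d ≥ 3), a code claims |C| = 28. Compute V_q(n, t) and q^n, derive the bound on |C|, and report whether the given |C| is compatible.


V_q(n, t) = 11, q^n = 243, Hamming bound = 22, |C| = 28 > bound (violated).

Step 1: Compute V_q(n, t) = Σ_{j=0}^1 C(n, j) (q−1)^j.
  j = 0: C(5,0)·(2)^0 = 1·1 = 1.
  j = 1: C(5,1)·(2)^1 = 5·2 = 10.
  V_q(n, t) = 1 + 10 = 11.
Step 2: q^n = 3^5 = 243.
Step 3: Hamming bound ⌊q^n / V_q(n,t)⌋ = ⌊243/11⌋ = 22.
Step 4: Compare |C| = 28 to 22: violated.
The claimed |C| lies above the Hamming bound, so no 3-ary code of length 5 with d ≥ 3 can have 28 codewords.


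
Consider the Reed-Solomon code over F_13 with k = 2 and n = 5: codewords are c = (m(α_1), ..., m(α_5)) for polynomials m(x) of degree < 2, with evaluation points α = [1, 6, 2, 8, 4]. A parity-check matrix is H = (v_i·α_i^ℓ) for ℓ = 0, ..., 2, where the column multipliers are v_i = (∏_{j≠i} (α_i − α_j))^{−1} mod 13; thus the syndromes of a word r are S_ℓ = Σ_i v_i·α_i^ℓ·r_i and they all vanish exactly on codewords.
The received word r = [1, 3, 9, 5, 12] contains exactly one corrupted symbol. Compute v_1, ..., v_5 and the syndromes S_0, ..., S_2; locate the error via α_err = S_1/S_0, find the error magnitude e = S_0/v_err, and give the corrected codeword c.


S = (6, 10, 8), error at position 2, error magnitude e = 1, c = [1, 2, 9, 5, 12].

Step 1: column multipliers v_i = (∏_{j≠i}(α_i − α_j))^{−1} mod 13.
  i = 1 (α = 1): (1−6)(1−2)(1−8)(1−4) = (−5)·(−1)·(−7)·(−3) = 105 ≡ 1, so v_1 = 1^{−1} = 1 (mod 13).
  i = 2 (α = 6): (6−1)(6−2)(6−8)(6−4) = 5·4·(−2)·2 = −80 ≡ 11, so v_2 = 11^{−1} = 6 (mod 13).
  i = 3 (α = 2): (2−1)(2−6)(2−8)(2−4) = 1·(−4)·(−6)·(−2) = −48 ≡ 4, so v_3 = 4^{−1} = 10 (mod 13).
  i = 4 (α = 8): (8−1)(8−6)(8−2)(8−4) = 7·2·6·4 = 336 ≡ 11, so v_4 = 11^{−1} = 6 (mod 13).
  i = 5 (α = 4): (4−1)(4−6)(4−2)(4−8) = 3·(−2)·2·(−4) = 48 ≡ 9, so v_5 = 9^{−1} = 3 (mod 13).
  v = [1, 6, 10, 6, 3].
Step 2: syndromes of r = [1, 3, 9, 5, 12] (all sums mod 13).
  S_0 = Σ v_i r_i = 1·1 + 6·3 + 10·9 + 6·5 + 3·12 = 175 ≡ 6.
  S_1 = Σ v_i α_i r_i = 1·1·1 + 6·6·3 + 10·2·9 + 6·8·5 + 3·4·12 = 673 ≡ 10.
  α_i^2 mod 13 = [1, 10, 4, 12, 3].
  S_2 = Σ v_i α_i^2 r_i = 1·1·1 + 6·10·3 + 10·4·9 + 6·12·5 + 3·3·12 = 1009 ≡ 8.
  S = (6, 10, 8) ≠ 0, so r is not a codeword (an error is present).
Step 3: locate the error. For a single error e at position i, S_ℓ = v_i·e·α_i^ℓ, so α_err = S_1/S_0.
  S_0^{−1} = 6^{−1} = 11 (mod 13), so α_err = 10·11 = 110 ≡ 6 = α_2. Error position i = 2.
  Consistency check: S_2/S_1 = 8·4 = 32 ≡ 6 = α_err ✓ (single-error assumption holds).
Step 4: error magnitude e = S_0/v_2 = S_0·∏_{j≠2}(α_2 − α_j) = 6·11 = 66 ≡ 1 (mod 13).
Step 5: correct position 2: c_2 = r_2 − e = 3 − 1 ≡ 2 (mod 13). Hence c = [1, 2, 9, 5, 12].
  Check: interpolating c through the α_i gives m(x) = 6 + 8·x (degree < 2) with m(α_i) = c_i for every i, so c is indeed a codeword.


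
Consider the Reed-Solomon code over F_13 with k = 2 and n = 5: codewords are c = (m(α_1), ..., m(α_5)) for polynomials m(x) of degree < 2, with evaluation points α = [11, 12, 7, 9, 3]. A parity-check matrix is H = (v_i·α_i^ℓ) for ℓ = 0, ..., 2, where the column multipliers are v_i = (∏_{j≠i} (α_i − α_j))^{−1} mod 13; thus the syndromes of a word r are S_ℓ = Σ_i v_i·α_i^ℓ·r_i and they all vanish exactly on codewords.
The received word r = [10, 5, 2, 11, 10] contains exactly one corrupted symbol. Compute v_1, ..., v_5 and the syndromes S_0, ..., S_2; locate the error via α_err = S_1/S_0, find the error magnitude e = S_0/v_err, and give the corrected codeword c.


S = (3, 7, 12), error at position 1, error magnitude e = 3, c = [7, 5, 2, 11, 10].

Step 1: column multipliers v_i = (∏_{j≠i}(α_i − α_j))^{−1} mod 13.
  i = 1 (α = 11): (11−12)(11−7)(11−9)(11−3) = (−1)·4·2·8 = −64 ≡ 1, so v_1 = 1^{−1} = 1 (mod 13).
  i = 2 (α = 12): (12−11)(12−7)(12−9)(12−3) = 1·5·3·9 = 135 ≡ 5, so v_2 = 5^{−1} = 8 (mod 13).
  i = 3 (α = 7): (7−11)(7−12)(7−9)(7−3) = (−4)·(−5)·(−2)·4 = −160 ≡ 9, so v_3 = 9^{−1} = 3 (mod 13).
  i = 4 (α = 9): (9−11)(9−12)(9−7)(9−3) = (−2)·(−3)·2·6 = 72 ≡ 7, so v_4 = 7^{−1} = 2 (mod 13).
  i = 5 (α = 3): (3−11)(3−12)(3−7)(3−9) = (−8)·(−9)·(−4)·(−6) = 1728 ≡ 12, so v_5 = 12^{−1} = 12 (mod 13).
  v = [1, 8, 3, 2, 12].
Step 2: syndromes of r = [10, 5, 2, 11, 10] (all sums mod 13).
  S_0 = Σ v_i r_i = 1·10 + 8·5 + 3·2 + 2·11 + 12·10 = 198 ≡ 3.
  S_1 = Σ v_i α_i r_i = 1·11·10 + 8·12·5 + 3·7·2 + 2·9·11 + 12·3·10 = 1190 ≡ 7.
  α_i^2 mod 13 = [4, 1, 10, 3, 9].
  S_2 = Σ v_i α_i^2 r_i = 1·4·10 + 8·1·5 + 3·10·2 + 2·3·11 + 12·9·10 = 1286 ≡ 12.
  S = (3, 7, 12) ≠ 0, so r is not a codeword (an error is present).
Step 3: locate the error. For a single error e at position i, S_ℓ = v_i·e·α_i^ℓ, so α_err = S_1/S_0.
  S_0^{−1} = 3^{−1} = 9 (mod 13), so α_err = 7·9 = 63 ≡ 11 = α_1. Error position i = 1.
  Consistency check: S_2/S_1 = 12·2 = 24 ≡ 11 = α_err ✓ (single-error assumption holds).
Step 4: error magnitude e = S_0/v_1 = S_0·∏_{j≠1}(α_1 − α_j) = 3·1 = 3 ≡ 3 (mod 13).
Step 5: correct position 1: c_1 = r_1 − e = 10 − 3 ≡ 7 (mod 13). Hence c = [7, 5, 2, 11, 10].
  Check: interpolating c through the α_i gives m(x) = 3 + 11·x (degree < 2) with m(α_i) = c_i for every i, so c is indeed a codeword.


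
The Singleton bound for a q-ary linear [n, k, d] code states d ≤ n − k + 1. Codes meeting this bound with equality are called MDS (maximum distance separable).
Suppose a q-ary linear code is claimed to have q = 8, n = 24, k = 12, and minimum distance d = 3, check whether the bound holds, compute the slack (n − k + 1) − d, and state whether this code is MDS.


Singleton RHS = n − k + 1 = 13, slack = 10, bound satisfied, not MDS.

Singleton bound: d ≤ n − k + 1.
Here n = 24, k = 12, so n − k + 1 = 13.
Given d = 3, check d ≤ 13: YES.
Slack = (n − k + 1) − d = 10.
The code is NOT MDS (slack = 10 > 0).
Description: the claimed parameters are [24, 12, 3]_8; such a code would be non-MDS.


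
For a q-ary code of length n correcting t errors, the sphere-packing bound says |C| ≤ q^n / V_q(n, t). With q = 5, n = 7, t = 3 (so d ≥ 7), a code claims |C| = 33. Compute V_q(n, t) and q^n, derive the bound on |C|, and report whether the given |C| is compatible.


V_q(n, t) = 2605, q^n = 78125, Hamming bound = 29, |C| = 33 > bound (violated).

Step 1: Compute V_q(n, t) = Σ_{j=0}^3 C(n, j) (q−1)^j.
  j = 0: C(7,0)·(4)^0 = 1·1 = 1.
  j = 1: C(7,1)·(4)^1 = 7·4 = 28.
  j = 2: C(7,2)·(4)^2 = 21·16 = 336.
  j = 3: C(7,3)·(4)^3 = 35·64 = 2240.
  V_q(n, t) = 1 + 28 + 336 + 2240 = 2605.
Step 2: q^n = 5^7 = 78125.
Step 3: Hamming bound ⌊q^n / V_q(n,t)⌋ = ⌊78125/2605⌋ = 29.
Step 4: Compare |C| = 33 to 29: violated.
The claimed |C| lies above the Hamming bound, so no 5-ary code of length 7 with d ≥ 7 can have 33 codewords.


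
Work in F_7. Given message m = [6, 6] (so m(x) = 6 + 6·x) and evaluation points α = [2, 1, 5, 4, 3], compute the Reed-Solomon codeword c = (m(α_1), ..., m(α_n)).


c = [4, 5, 1, 2, 3]

Message polynomial: m(x) = 6 + 6·x (mod 7).
For each evaluation point α_i, compute m(α_i) mod 7:
  α_1 = 2: Horner steps 6 → 4, so m(2) = 4.
  α_2 = 1: Horner steps 6 → 5, so m(1) = 5.
  α_3 = 5: Horner steps 6 → 1, so m(5) = 1.
  α_4 = 4: Horner steps 6 → 2, so m(4) = 2.
  α_5 = 3: Horner steps 6 → 3, so m(3) = 3.
Codeword c = [4, 5, 1, 2, 3] ∈ F_7^5.


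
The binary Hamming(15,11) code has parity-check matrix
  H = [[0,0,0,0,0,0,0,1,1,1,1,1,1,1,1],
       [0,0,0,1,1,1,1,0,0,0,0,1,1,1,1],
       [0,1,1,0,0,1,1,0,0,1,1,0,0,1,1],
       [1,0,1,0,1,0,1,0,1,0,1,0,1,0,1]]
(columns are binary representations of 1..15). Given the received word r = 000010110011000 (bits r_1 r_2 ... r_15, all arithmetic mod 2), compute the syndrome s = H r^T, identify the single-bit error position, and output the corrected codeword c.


s = (1, 1, 0, 1)^T, error position = 13, corrected codeword c = 000010110011100

Compute s = H r^T mod 2 one row at a time:
  s_1 = 1 + 0 + 0 + 1 + 1 + 0 + 0 + 0 = 3 ≡ 1 (mod 2).
  s_2 = 0 + 1 + 0 + 1 + 1 + 0 + 0 + 0 = 3 ≡ 1 (mod 2).
  s_3 = 0 + 0 + 0 + 1 + 0 + 1 + 0 + 0 = 2 ≡ 0 (mod 2).
  s_4 = 0 + 0 + 1 + 1 + 0 + 1 + 0 + 0 = 3 ≡ 1 (mod 2).
s = (1, 1, 0, 1)^T — this equals column 13 of H (binary 1101), so error is at position 13.
Correct: flip bit 13 of r = 000010110011000 to get c = 000010110011100.


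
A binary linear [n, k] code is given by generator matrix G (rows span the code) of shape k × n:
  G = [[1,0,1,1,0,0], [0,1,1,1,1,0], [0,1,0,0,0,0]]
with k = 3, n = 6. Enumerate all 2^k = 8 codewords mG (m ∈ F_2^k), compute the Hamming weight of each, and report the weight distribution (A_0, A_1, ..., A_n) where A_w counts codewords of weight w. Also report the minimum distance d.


Weight distribution: A_0 = 1, A_1 = 1, A_2 = 1, A_3 = 3, A_4 = 2. Minimum distance d = 1.

Enumerate all 2^3 = 8 messages m ∈ F_2^3.
For each, compute codeword c = mG in F_2^6, then tally its weight.
  m = 000 → c = 000000, weight = 0.
  m = 100 → c = 101100, weight = 3.
  m = 010 → c = 011110, weight = 4.
  m = 110 → c = 110010, weight = 3.
  m = 001 → c = 010000, weight = 1.
  m = 101 → c = 111100, weight = 4.
  m = 011 → c = 001110, weight = 3.
  m = 111 → c = 100010, weight = 2.
Tally weights:
  weight 0: 1 codewords.
  weight 1: 1 codewords.
  weight 2: 1 codewords.
  weight 3: 3 codewords.
  weight 4: 2 codewords.
Minimum distance d = smallest w > 0 with A_w > 0 = 1.
Sanity: Σ A_w = 8 = 2^3 = 8 ✓.


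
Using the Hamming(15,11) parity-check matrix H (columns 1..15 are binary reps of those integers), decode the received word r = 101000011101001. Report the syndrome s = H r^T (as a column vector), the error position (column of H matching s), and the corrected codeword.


s = (1, 0, 1, 0)^T, error position = 10, corrected codeword c = 101000011001001

Compute s = H r^T mod 2 one row at a time:
  s_1 = 1 + 1 + 1 + 0 + 1 + 0 + 0 + 1 = 5 ≡ 1 (mod 2).
  s_2 = 0 + 0 + 0 + 0 + 1 + 0 + 0 + 1 = 2 ≡ 0 (mod 2).
  s_3 = 0 + 1 + 0 + 0 + 1 + 0 + 0 + 1 = 3 ≡ 1 (mod 2).
  s_4 = 1 + 1 + 0 + 0 + 1 + 0 + 0 + 1 = 4 ≡ 0 (mod 2).
s = (1, 0, 1, 0)^T — this equals column 10 of H (binary 1010), so error is at position 10.
Correct: flip bit 10 of r = 101000011101001 to get c = 101000011001001.


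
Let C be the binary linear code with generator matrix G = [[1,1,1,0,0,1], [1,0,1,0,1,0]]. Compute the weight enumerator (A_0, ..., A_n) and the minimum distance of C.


Weight distribution: A_0 = 1, A_3 = 2, A_4 = 1. Minimum distance d = 3.

Enumerate all 2^2 = 4 messages m ∈ F_2^2.
For each, compute codeword c = mG in F_2^6, then tally its weight.
  m = 00 → c = 000000, weight = 0.
  m = 10 → c = 111001, weight = 4.
  m = 01 → c = 101010, weight = 3.
  m = 11 → c = 010011, weight = 3.
Tally weights:
  weight 0: 1 codewords.
  weight 3: 2 codewords.
  weight 4: 1 codewords.
Minimum distance d = smallest w > 0 with A_w > 0 = 3.
Sanity: Σ A_w = 4 = 2^2 = 4 ✓.


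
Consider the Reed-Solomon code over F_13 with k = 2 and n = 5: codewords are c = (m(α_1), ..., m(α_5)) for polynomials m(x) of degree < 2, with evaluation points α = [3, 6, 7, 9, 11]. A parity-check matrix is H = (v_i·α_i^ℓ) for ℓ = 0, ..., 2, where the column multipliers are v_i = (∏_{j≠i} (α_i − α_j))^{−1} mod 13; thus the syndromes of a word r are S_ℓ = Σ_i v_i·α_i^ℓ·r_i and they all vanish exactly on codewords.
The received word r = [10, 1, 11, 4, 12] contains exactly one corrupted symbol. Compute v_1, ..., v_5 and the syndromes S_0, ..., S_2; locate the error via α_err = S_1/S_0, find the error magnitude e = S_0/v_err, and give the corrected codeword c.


S = (2, 5, 6), error at position 4, error magnitude e = 12, c = [10, 1, 11, 5, 12].

Step 1: column multipliers v_i = (∏_{j≠i}(α_i − α_j))^{−1} mod 13.
  i = 1 (α = 3): (3−6)(3−7)(3−9)(3−11) = (−3)·(−4)·(−6)·(−8) = 576 ≡ 4, so v_1 = 4^{−1} = 10 (mod 13).
  i = 2 (α = 6): (6−3)(6−7)(6−9)(6−11) = 3·(−1)·(−3)·(−5) = −45 ≡ 7, so v_2 = 7^{−1} = 2 (mod 13).
  i = 3 (α = 7): (7−3)(7−6)(7−9)(7−11) = 4·1·(−2)·(−4) = 32 ≡ 6, so v_3 = 6^{−1} = 11 (mod 13).
  i = 4 (α = 9): (9−3)(9−6)(9−7)(9−11) = 6·3·2·(−2) = −72 ≡ 6, so v_4 = 6^{−1} = 11 (mod 13).
  i = 5 (α = 11): (11−3)(11−6)(11−7)(11−9) = 8·5·4·2 = 320 ≡ 8, so v_5 = 8^{−1} = 5 (mod 13).
  v = [10, 2, 11, 11, 5].
Step 2: syndromes of r = [10, 1, 11, 4, 12] (all sums mod 13).
  S_0 = Σ v_i r_i = 10·10 + 2·1 + 11·11 + 11·4 + 5·12 = 327 ≡ 2.
  S_1 = Σ v_i α_i r_i = 10·3·10 + 2·6·1 + 11·7·11 + 11·9·4 + 5·11·12 = 2215 ≡ 5.
  α_i^2 mod 13 = [9, 10, 10, 3, 4].
  S_2 = Σ v_i α_i^2 r_i = 10·9·10 + 2·10·1 + 11·10·11 + 11·3·4 + 5·4·12 = 2502 ≡ 6.
  S = (2, 5, 6) ≠ 0, so r is not a codeword (an error is present).
Step 3: locate the error. For a single error e at position i, S_ℓ = v_i·e·α_i^ℓ, so α_err = S_1/S_0.
  S_0^{−1} = 2^{−1} = 7 (mod 13), so α_err = 5·7 = 35 ≡ 9 = α_4. Error position i = 4.
  Consistency check: S_2/S_1 = 6·8 = 48 ≡ 9 = α_err ✓ (single-error assumption holds).
Step 4: error magnitude e = S_0/v_4 = S_0·∏_{j≠4}(α_4 − α_j) = 2·6 = 12 ≡ 12 (mod 13).
Step 5: correct position 4: c_4 = r_4 − e = 4 − 12 ≡ 5 (mod 13). Hence c = [10, 1, 11, 5, 12].
  Check: interpolating c through the α_i gives m(x) = 6 + 10·x (degree < 2) with m(α_i) = c_i for every i, so c is indeed a codeword.


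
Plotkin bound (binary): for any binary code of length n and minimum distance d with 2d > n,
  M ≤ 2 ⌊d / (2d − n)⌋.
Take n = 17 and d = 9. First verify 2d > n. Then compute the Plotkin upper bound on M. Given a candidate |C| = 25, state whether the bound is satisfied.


Plotkin bound M ≤ 18; given |C| = 25 > bound (violated).

Check applicability: 2d = 18, n = 17.
2d − n = 1 > 0, so Plotkin applies.
Compute d/(2d−n) = 9/1 ≈ 9.0000.
⌊d/(2d−n)⌋ = 9.
Plotkin bound: M ≤ 2·9 = 18.
Given |C| = 25, check: VIOLATED.
This |C| is above the Plotkin bound, so no binary code with n = 17, d = 9 and 25 codewords exists.


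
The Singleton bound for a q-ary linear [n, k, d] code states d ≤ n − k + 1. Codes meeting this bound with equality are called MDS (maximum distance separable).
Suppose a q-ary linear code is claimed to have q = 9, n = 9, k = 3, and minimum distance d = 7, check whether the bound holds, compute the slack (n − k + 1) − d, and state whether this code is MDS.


Singleton RHS = n − k + 1 = 7, slack = 0, bound satisfied, MDS.

Singleton bound: d ≤ n − k + 1.
Here n = 9, k = 3, so n − k + 1 = 7.
Given d = 7, check d ≤ 7: YES.
Slack = (n − k + 1) − d = 0.
The code is MDS (slack = 0).
Description: the claimed parameters are [9, 3, 7]_9; such a code would be MDS (meets Singleton bound).


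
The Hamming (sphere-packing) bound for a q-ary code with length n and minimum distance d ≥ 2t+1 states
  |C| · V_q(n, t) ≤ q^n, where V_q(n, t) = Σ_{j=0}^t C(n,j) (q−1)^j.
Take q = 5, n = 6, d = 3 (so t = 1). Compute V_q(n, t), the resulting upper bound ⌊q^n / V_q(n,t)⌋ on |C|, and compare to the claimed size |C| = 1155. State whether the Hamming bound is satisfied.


V_q(n, t) = 25, q^n = 15625, Hamming bound = 625, |C| = 1155 > bound (violated).

Step 1: Compute V_q(n, t) = Σ_{j=0}^1 C(n, j) (q−1)^j.
  j = 0: C(6,0)·(4)^0 = 1·1 = 1.
  j = 1: C(6,1)·(4)^1 = 6·4 = 24.
  V_q(n, t) = 1 + 24 = 25.
Step 2: q^n = 5^6 = 15625.
Step 3: Hamming bound ⌊q^n / V_q(n,t)⌋ = ⌊15625/25⌋ = 625.
Step 4: Compare |C| = 1155 to 625: violated.
The claimed |C| lies above the Hamming bound, so no 5-ary code of length 6 with d ≥ 3 can have 1155 codewords.


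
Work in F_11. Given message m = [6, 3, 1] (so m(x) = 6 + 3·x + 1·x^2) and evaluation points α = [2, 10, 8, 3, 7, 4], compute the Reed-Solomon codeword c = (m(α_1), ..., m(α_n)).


c = [5, 4, 6, 2, 10, 1]

Message polynomial: m(x) = 6 + 3·x + 1·x^2 (mod 11).
For each evaluation point α_i, compute m(α_i) mod 11:
  α_1 = 2: Horner steps 1 → 5 → 5, so m(2) = 5.
  α_2 = 10: Horner steps 1 → 2 → 4, so m(10) = 4.
  α_3 = 8: Horner steps 1 → 0 → 6, so m(8) = 6.
  α_4 = 3: Horner steps 1 → 6 → 2, so m(3) = 2.
  α_5 = 7: Horner steps 1 → 10 → 10, so m(7) = 10.
  α_6 = 4: Horner steps 1 → 7 → 1, so m(4) = 1.
Codeword c = [5, 4, 6, 2, 10, 1] ∈ F_11^6.


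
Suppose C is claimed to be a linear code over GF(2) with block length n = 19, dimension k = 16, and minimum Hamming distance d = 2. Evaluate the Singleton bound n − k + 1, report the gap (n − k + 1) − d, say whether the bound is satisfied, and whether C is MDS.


Singleton RHS = n − k + 1 = 4, slack = 2, bound satisfied, not MDS.

Singleton bound: d ≤ n − k + 1.
Here n = 19, k = 16, so n − k + 1 = 4.
Given d = 2, check d ≤ 4: YES.
Slack = (n − k + 1) − d = 2.
The code is NOT MDS (slack = 2 > 0).
Description: the claimed parameters are [19, 16, 2]_2; such a code would be non-MDS.


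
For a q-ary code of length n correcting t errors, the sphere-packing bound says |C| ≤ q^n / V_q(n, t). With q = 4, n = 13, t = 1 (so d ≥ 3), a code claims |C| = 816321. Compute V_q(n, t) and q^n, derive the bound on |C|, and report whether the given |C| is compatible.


V_q(n, t) = 40, q^n = 67108864, Hamming bound = 1677721, |C| = 816321 ≤ bound (satisfied).

Step 1: Compute V_q(n, t) = Σ_{j=0}^1 C(n, j) (q−1)^j.
  j = 0: C(13,0)·(3)^0 = 1·1 = 1.
  j = 1: C(13,1)·(3)^1 = 13·3 = 39.
  V_q(n, t) = 1 + 39 = 40.
Step 2: q^n = 4^13 = 67108864.
Step 3: Hamming bound ⌊q^n / V_q(n,t)⌋ = ⌊67108864/40⌋ = 1677721.
Step 4: Compare |C| = 816321 to 1677721: satisfied.
The claimed |C| lies below the Hamming bound.


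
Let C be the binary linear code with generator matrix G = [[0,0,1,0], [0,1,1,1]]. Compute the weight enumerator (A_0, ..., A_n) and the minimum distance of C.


Weight distribution: A_0 = 1, A_1 = 1, A_2 = 1, A_3 = 1. Minimum distance d = 1.

Enumerate all 2^2 = 4 messages m ∈ F_2^2.
For each, compute codeword c = mG in F_2^4, then tally its weight.
  m = 00 → c = 0000, weight = 0.
  m = 10 → c = 0010, weight = 1.
  m = 01 → c = 0111, weight = 3.
  m = 11 → c = 0101, weight = 2.
Tally weights:
  weight 0: 1 codewords.
  weight 1: 1 codewords.
  weight 2: 1 codewords.
  weight 3: 1 codewords.
Minimum distance d = smallest w > 0 with A_w > 0 = 1.
Sanity: Σ A_w = 4 = 2^2 = 4 ✓.


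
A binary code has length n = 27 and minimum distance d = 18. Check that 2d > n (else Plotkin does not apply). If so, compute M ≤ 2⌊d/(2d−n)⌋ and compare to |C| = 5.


Plotkin bound M ≤ 4; given |C| = 5 > bound (violated).

Check applicability: 2d = 36, n = 27.
2d − n = 9 > 0, so Plotkin applies.
Compute d/(2d−n) = 18/9 ≈ 2.0000.
⌊d/(2d−n)⌋ = 2.
Plotkin bound: M ≤ 2·2 = 4.
Given |C| = 5, check: VIOLATED.
This |C| is above the Plotkin bound, so no binary code with n = 27, d = 18 and 5 codewords exists.


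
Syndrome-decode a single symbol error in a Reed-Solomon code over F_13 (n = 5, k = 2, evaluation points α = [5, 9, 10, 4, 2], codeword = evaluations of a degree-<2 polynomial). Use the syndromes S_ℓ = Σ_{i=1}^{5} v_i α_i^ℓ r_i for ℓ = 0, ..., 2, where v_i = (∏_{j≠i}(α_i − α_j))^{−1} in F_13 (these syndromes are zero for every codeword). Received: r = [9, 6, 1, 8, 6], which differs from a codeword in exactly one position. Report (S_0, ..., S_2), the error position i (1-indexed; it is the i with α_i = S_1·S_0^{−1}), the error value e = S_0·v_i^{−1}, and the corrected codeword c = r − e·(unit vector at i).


S = (2, 5, 6), error at position 2, error magnitude e = 6, c = [9, 0, 1, 8, 6].

Step 1: column multipliers v_i = (∏_{j≠i}(α_i − α_j))^{−1} mod 13.
  i = 1 (α = 5): (5−9)(5−10)(5−4)(5−2) = (−4)·(−5)·1·3 = 60 ≡ 8, so v_1 = 8^{−1} = 5 (mod 13).
  i = 2 (α = 9): (9−5)(9−10)(9−4)(9−2) = 4·(−1)·5·7 = −140 ≡ 3, so v_2 = 3^{−1} = 9 (mod 13).
  i = 3 (α = 10): (10−5)(10−9)(10−4)(10−2) = 5·1·6·8 = 240 ≡ 6, so v_3 = 6^{−1} = 11 (mod 13).
  i = 4 (α = 4): (4−5)(4−9)(4−10)(4−2) = (−1)·(−5)·(−6)·2 = −60 ≡ 5, so v_4 = 5^{−1} = 8 (mod 13).
  i = 5 (α = 2): (2−5)(2−9)(2−10)(2−4) = (−3)·(−7)·(−8)·(−2) = 336 ≡ 11, so v_5 = 11^{−1} = 6 (mod 13).
  v = [5, 9, 11, 8, 6].
Step 2: syndromes of r = [9, 6, 1, 8, 6] (all sums mod 13).
  S_0 = Σ v_i r_i = 5·9 + 9·6 + 11·1 + 8·8 + 6·6 = 210 ≡ 2.
  S_1 = Σ v_i α_i r_i = 5·5·9 + 9·9·6 + 11·10·1 + 8·4·8 + 6·2·6 = 1149 ≡ 5.
  α_i^2 mod 13 = [12, 3, 9, 3, 4].
  S_2 = Σ v_i α_i^2 r_i = 5·12·9 + 9·3·6 + 11·9·1 + 8·3·8 + 6·4·6 = 1137 ≡ 6.
  S = (2, 5, 6) ≠ 0, so r is not a codeword (an error is present).
Step 3: locate the error. For a single error e at position i, S_ℓ = v_i·e·α_i^ℓ, so α_err = S_1/S_0.
  S_0^{−1} = 2^{−1} = 7 (mod 13), so α_err = 5·7 = 35 ≡ 9 = α_2. Error position i = 2.
  Consistency check: S_2/S_1 = 6·8 = 48 ≡ 9 = α_err ✓ (single-error assumption holds).
Step 4: error magnitude e = S_0/v_2 = S_0·∏_{j≠2}(α_2 − α_j) = 2·3 = 6 ≡ 6 (mod 13).
Step 5: correct position 2: c_2 = r_2 − e = 6 − 6 ≡ 0 (mod 13). Hence c = [9, 0, 1, 8, 6].
  Check: interpolating c through the α_i gives m(x) = 4 + 1·x (degree < 2) with m(α_i) = c_i for every i, so c is indeed a codeword.


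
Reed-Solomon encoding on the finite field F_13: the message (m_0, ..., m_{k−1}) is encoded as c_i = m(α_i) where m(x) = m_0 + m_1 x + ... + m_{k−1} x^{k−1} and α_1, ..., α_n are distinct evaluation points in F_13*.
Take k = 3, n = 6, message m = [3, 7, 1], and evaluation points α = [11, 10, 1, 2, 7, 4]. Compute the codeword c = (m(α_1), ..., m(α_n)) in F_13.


c = [6, 4, 11, 8, 10, 8]

Message polynomial: m(x) = 3 + 7·x + 1·x^2 (mod 13).
For each evaluation point α_i, compute m(α_i) mod 13:
  α_1 = 11: Horner steps 1 → 5 → 6, so m(11) = 6.
  α_2 = 10: Horner steps 1 → 4 → 4, so m(10) = 4.
  α_3 = 1: Horner steps 1 → 8 → 11, so m(1) = 11.
  α_4 = 2: Horner steps 1 → 9 → 8, so m(2) = 8.
  α_5 = 7: Horner steps 1 → 1 → 10, so m(7) = 10.
  α_6 = 4: Horner steps 1 → 11 → 8, so m(4) = 8.
Codeword c = [6, 4, 11, 8, 10, 8] ∈ F_13^6.


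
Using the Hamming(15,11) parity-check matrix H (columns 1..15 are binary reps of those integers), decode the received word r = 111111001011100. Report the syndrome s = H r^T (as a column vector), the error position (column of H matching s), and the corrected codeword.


s = (0, 1, 0, 0)^T, error position = 4, corrected codeword c = 111011001011100

Compute s = H r^T mod 2 one row at a time:
  s_1 = 0 + 1 + 0 + 1 + 1 + 1 + 0 + 0 = 4 ≡ 0 (mod 2).
  s_2 = 1 + 1 + 1 + 0 + 1 + 1 + 0 + 0 = 5 ≡ 1 (mod 2).
  s_3 = 1 + 1 + 1 + 0 + 0 + 1 + 0 + 0 = 4 ≡ 0 (mod 2).
  s_4 = 1 + 1 + 1 + 0 + 1 + 1 + 1 + 0 = 6 ≡ 0 (mod 2).
s = (0, 1, 0, 0)^T — this equals column 4 of H (binary 0100), so error is at position 4.
Correct: flip bit 4 of r = 111111001011100 to get c = 111011001011100.


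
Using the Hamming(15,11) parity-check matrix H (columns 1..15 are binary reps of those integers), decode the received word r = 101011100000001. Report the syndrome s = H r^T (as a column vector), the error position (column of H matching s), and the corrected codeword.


s = (1, 0, 0, 1)^T, error position = 9, corrected codeword c = 101011101000001

Compute s = H r^T mod 2 one row at a time:
  s_1 = 0 + 0 + 0 + 0 + 0 + 0 + 0 + 1 = 1 ≡ 1 (mod 2).
  s_2 = 0 + 1 + 1 + 1 + 0 + 0 + 0 + 1 = 4 ≡ 0 (mod 2).
  s_3 = 0 + 1 + 1 + 1 + 0 + 0 + 0 + 1 = 4 ≡ 0 (mod 2).
  s_4 = 1 + 1 + 1 + 1 + 0 + 0 + 0 + 1 = 5 ≡ 1 (mod 2).
s = (1, 0, 0, 1)^T — this equals column 9 of H (binary 1001), so error is at position 9.
Correct: flip bit 9 of r = 101011100000001 to get c = 101011101000001.


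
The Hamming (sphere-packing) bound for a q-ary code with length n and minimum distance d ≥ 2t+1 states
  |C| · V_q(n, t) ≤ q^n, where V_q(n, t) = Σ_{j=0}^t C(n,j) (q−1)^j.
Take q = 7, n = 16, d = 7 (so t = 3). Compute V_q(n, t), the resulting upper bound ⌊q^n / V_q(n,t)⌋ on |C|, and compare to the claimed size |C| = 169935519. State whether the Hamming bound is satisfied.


V_q(n, t) = 125377, q^n = 33232930569601, Hamming bound = 265064011, |C| = 169935519 ≤ bound (satisfied).

Step 1: Compute V_q(n, t) = Σ_{j=0}^3 C(n, j) (q−1)^j.
  j = 0: C(16,0)·(6)^0 = 1·1 = 1.
  j = 1: C(16,1)·(6)^1 = 16·6 = 96.
  j = 2: C(16,2)·(6)^2 = 120·36 = 4320.
  j = 3: C(16,3)·(6)^3 = 560·216 = 120960.
  V_q(n, t) = 1 + 96 + 4320 + 120960 = 125377.
Step 2: q^n = 7^16 = 33232930569601.
Step 3: Hamming bound ⌊q^n / V_q(n,t)⌋ = ⌊33232930569601/125377⌋ = 265064011.
Step 4: Compare |C| = 169935519 to 265064011: satisfied.
The claimed |C| lies below the Hamming bound.


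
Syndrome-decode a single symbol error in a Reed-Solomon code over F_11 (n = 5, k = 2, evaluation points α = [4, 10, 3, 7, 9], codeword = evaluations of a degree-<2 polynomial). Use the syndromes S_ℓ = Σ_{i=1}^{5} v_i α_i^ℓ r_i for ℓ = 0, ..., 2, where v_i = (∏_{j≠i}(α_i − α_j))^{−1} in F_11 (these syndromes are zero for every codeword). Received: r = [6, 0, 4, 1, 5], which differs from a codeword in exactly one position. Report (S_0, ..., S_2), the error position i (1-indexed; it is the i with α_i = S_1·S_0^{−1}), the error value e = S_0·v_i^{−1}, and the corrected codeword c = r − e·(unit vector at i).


S = (3, 8, 3), error at position 2, error magnitude e = 4, c = [6, 7, 4, 1, 5].

Step 1: column multipliers v_i = (∏_{j≠i}(α_i − α_j))^{−1} mod 11.
  i = 1 (α = 4): (4−10)(4−3)(4−7)(4−9) = (−6)·1·(−3)·(−5) = −90 ≡ 9, so v_1 = 9^{−1} = 5 (mod 11).
  i = 2 (α = 10): (10−4)(10−3)(10−7)(10−9) = 6·7·3·1 = 126 ≡ 5, so v_2 = 5^{−1} = 9 (mod 11).
  i = 3 (α = 3): (3−4)(3−10)(3−7)(3−9) = (−1)·(−7)·(−4)·(−6) = 168 ≡ 3, so v_3 = 3^{−1} = 4 (mod 11).
  i = 4 (α = 7): (7−4)(7−10)(7−3)(7−9) = 3·(−3)·4·(−2) = 72 ≡ 6, so v_4 = 6^{−1} = 2 (mod 11).
  i = 5 (α = 9): (9−4)(9−10)(9−3)(9−7) = 5·(−1)·6·2 = −60 ≡ 6, so v_5 = 6^{−1} = 2 (mod 11).
  v = [5, 9, 4, 2, 2].
Step 2: syndromes of r = [6, 0, 4, 1, 5] (all sums mod 11).
  S_0 = Σ v_i r_i = 5·6 + 9·0 + 4·4 + 2·1 + 2·5 = 58 ≡ 3.
  S_1 = Σ v_i α_i r_i = 5·4·6 + 9·10·0 + 4·3·4 + 2·7·1 + 2·9·5 = 272 ≡ 8.
  α_i^2 mod 11 = [5, 1, 9, 5, 4].
  S_2 = Σ v_i α_i^2 r_i = 5·5·6 + 9·1·0 + 4·9·4 + 2·5·1 + 2·4·5 = 344 ≡ 3.
  S = (3, 8, 3) ≠ 0, so r is not a codeword (an error is present).
Step 3: locate the error. For a single error e at position i, S_ℓ = v_i·e·α_i^ℓ, so α_err = S_1/S_0.
  S_0^{−1} = 3^{−1} = 4 (mod 11), so α_err = 8·4 = 32 ≡ 10 = α_2. Error position i = 2.
  Consistency check: S_2/S_1 = 3·7 = 21 ≡ 10 = α_err ✓ (single-error assumption holds).
Step 4: error magnitude e = S_0/v_2 = S_0·∏_{j≠2}(α_2 − α_j) = 3·5 = 15 ≡ 4 (mod 11).
Step 5: correct position 2: c_2 = r_2 − e = 0 − 4 ≡ 7 (mod 11). Hence c = [6, 7, 4, 1, 5].
  Check: interpolating c through the α_i gives m(x) = 9 + 2·x (degree < 2) with m(α_i) = c_i for every i, so c is indeed a codeword.


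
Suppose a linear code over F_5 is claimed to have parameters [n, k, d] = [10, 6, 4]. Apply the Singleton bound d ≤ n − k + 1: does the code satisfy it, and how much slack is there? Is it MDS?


Singleton RHS = n − k + 1 = 5, slack = 1, bound satisfied, not MDS.

Singleton bound: d ≤ n − k + 1.
Here n = 10, k = 6, so n − k + 1 = 5.
Given d = 4, check d ≤ 5: YES.
Slack = (n − k + 1) − d = 1.
The code is NOT MDS (slack = 1 > 0).
Description: the claimed parameters are [10, 6, 4]_5; such a code would be non-MDS.


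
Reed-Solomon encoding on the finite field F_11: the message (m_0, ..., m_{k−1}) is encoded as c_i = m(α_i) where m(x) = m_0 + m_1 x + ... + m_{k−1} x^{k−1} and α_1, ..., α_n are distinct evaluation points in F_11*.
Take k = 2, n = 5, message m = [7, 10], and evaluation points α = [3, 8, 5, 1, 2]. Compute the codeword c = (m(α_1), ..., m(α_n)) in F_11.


c = [4, 10, 2, 6, 5]

Message polynomial: m(x) = 7 + 10·x (mod 11).
For each evaluation point α_i, compute m(α_i) mod 11:
  α_1 = 3: Horner steps 10 → 4, so m(3) = 4.
  α_2 = 8: Horner steps 10 → 10, so m(8) = 10.
  α_3 = 5: Horner steps 10 → 2, so m(5) = 2.
  α_4 = 1: Horner steps 10 → 6, so m(1) = 6.
  α_5 = 2: Horner steps 10 → 5, so m(2) = 5.
Codeword c = [4, 10, 2, 6, 5] ∈ F_11^5.


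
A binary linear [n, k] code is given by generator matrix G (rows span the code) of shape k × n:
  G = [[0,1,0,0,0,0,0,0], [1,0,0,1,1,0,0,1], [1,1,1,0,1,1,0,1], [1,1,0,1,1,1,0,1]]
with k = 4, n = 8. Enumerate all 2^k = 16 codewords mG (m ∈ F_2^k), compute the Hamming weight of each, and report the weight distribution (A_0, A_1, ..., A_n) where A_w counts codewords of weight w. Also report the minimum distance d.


Weight distribution: A_0 = 1, A_1 = 2, A_2 = 2, A_3 = 2, A_4 = 3, A_5 = 4, A_6 = 2. Minimum distance d = 1.

Enumerate all 2^4 = 16 messages m ∈ F_2^4.
For each, compute codeword c = mG in F_2^8, then tally its weight.
  m = 0000 → c = 00000000, weight = 0.
  m = 1000 → c = 01000000, weight = 1.
  m = 0100 → c = 10011001, weight = 4.
  m = 1100 → c = 11011001, weight = 5.
  m = 0010 → c = 11101101, weight = 6.
  m = 1010 → c = 10101101, weight = 5.
  m = 0110 → c = 01110100, weight = 4.
  m = 1110 → c = 00110100, weight = 3.
  m = 0001 → c = 11011101, weight = 6.
  m = 1001 → c = 10011101, weight = 5.
  m = 0101 → c = 01000100, weight = 2.
  m = 1101 → c = 00000100, weight = 1.
  m = 0011 → c = 00110000, weight = 2.
  m = 1011 → c = 01110000, weight = 3.
  m = 0111 → c = 10101001, weight = 4.
  m = 1111 → c = 11101001, weight = 5.
Tally weights:
  weight 0: 1 codewords.
  weight 1: 2 codewords.
  weight 2: 2 codewords.
  weight 3: 2 codewords.
  weight 4: 3 codewords.
  weight 5: 4 codewords.
  weight 6: 2 codewords.
Minimum distance d = smallest w > 0 with A_w > 0 = 1.
Sanity: Σ A_w = 16 = 2^4 = 16 ✓.


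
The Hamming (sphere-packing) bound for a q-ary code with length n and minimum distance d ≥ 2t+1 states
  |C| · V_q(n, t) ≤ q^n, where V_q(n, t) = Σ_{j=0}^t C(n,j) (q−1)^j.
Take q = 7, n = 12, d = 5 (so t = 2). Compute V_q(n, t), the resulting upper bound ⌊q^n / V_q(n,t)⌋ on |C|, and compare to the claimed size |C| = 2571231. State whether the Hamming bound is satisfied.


V_q(n, t) = 2449, q^n = 13841287201, Hamming bound = 5651811, |C| = 2571231 ≤ bound (satisfied).

Step 1: Compute V_q(n, t) = Σ_{j=0}^2 C(n, j) (q−1)^j.
  j = 0: C(12,0)·(6)^0 = 1·1 = 1.
  j = 1: C(12,1)·(6)^1 = 12·6 = 72.
  j = 2: C(12,2)·(6)^2 = 66·36 = 2376.
  V_q(n, t) = 1 + 72 + 2376 = 2449.
Step 2: q^n = 7^12 = 13841287201.
Step 3: Hamming bound ⌊q^n / V_q(n,t)⌋ = ⌊13841287201/2449⌋ = 5651811.
Step 4: Compare |C| = 2571231 to 5651811: satisfied.
The claimed |C| lies below the Hamming bound.


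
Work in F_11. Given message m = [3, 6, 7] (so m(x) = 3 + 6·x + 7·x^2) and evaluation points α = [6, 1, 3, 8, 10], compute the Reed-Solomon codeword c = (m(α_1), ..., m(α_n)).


c = [5, 5, 7, 4, 4]

Message polynomial: m(x) = 3 + 6·x + 7·x^2 (mod 11).
For each evaluation point α_i, compute m(α_i) mod 11:
  α_1 = 6: Horner steps 7 → 4 → 5, so m(6) = 5.
  α_2 = 1: Horner steps 7 → 2 → 5, so m(1) = 5.
  α_3 = 3: Horner steps 7 → 5 → 7, so m(3) = 7.
  α_4 = 8: Horner steps 7 → 7 → 4, so m(8) = 4.
  α_5 = 10: Horner steps 7 → 10 → 4, so m(10) = 4.
Codeword c = [5, 5, 7, 4, 4] ∈ F_11^5.


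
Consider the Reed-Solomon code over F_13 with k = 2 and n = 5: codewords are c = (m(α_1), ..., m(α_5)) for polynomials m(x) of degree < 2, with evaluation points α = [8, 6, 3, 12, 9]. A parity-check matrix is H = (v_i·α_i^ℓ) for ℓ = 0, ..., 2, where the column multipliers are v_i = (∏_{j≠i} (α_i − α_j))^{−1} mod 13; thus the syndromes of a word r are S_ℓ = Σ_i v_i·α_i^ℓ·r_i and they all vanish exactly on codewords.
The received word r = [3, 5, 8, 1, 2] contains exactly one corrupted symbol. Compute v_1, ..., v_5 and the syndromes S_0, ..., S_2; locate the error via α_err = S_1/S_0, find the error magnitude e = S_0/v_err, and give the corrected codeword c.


S = (12, 1, 12), error at position 4, error magnitude e = 2, c = [3, 5, 8, 12, 2].

Step 1: column multipliers v_i = (∏_{j≠i}(α_i − α_j))^{−1} mod 13.
  i = 1 (α = 8): (8−6)(8−3)(8−12)(8−9) = 2·5·(−4)·(−1) = 40 ≡ 1, so v_1 = 1^{−1} = 1 (mod 13).
  i = 2 (α = 6): (6−8)(6−3)(6−12)(6−9) = (−2)·3·(−6)·(−3) = −108 ≡ 9, so v_2 = 9^{−1} = 3 (mod 13).
  i = 3 (α = 3): (3−8)(3−6)(3−12)(3−9) = (−5)·(−3)·(−9)·(−6) = 810 ≡ 4, so v_3 = 4^{−1} = 10 (mod 13).
  i = 4 (α = 12): (12−8)(12−6)(12−3)(12−9) = 4·6·9·3 = 648 ≡ 11, so v_4 = 11^{−1} = 6 (mod 13).
  i = 5 (α = 9): (9−8)(9−6)(9−3)(9−12) = 1·3·6·(−3) = −54 ≡ 11, so v_5 = 11^{−1} = 6 (mod 13).
  v = [1, 3, 10, 6, 6].
Step 2: syndromes of r = [3, 5, 8, 1, 2] (all sums mod 13).
  S_0 = Σ v_i r_i = 1·3 + 3·5 + 10·8 + 6·1 + 6·2 = 116 ≡ 12.
  S_1 = Σ v_i α_i r_i = 1·8·3 + 3·6·5 + 10·3·8 + 6·12·1 + 6·9·2 = 534 ≡ 1.
  α_i^2 mod 13 = [12, 10, 9, 1, 3].
  S_2 = Σ v_i α_i^2 r_i = 1·12·3 + 3·10·5 + 10·9·8 + 6·1·1 + 6·3·2 = 948 ≡ 12.
  S = (12, 1, 12) ≠ 0, so r is not a codeword (an error is present).
Step 3: locate the error. For a single error e at position i, S_ℓ = v_i·e·α_i^ℓ, so α_err = S_1/S_0.
  S_0^{−1} = 12^{−1} = 12 (mod 13), so α_err = 1·12 = 12 ≡ 12 = α_4. Error position i = 4.
  Consistency check: S_2/S_1 = 12·1 = 12 ≡ 12 = α_err ✓ (single-error assumption holds).
Step 4: error magnitude e = S_0/v_4 = S_0·∏_{j≠4}(α_4 − α_j) = 12·11 = 132 ≡ 2 (mod 13).
Step 5: correct position 4: c_4 = r_4 − e = 1 − 2 ≡ 12 (mod 13). Hence c = [3, 5, 8, 12, 2].
  Check: interpolating c through the α_i gives m(x) = 11 + 12·x (degree < 2) with m(α_i) = c_i for every i, so c is indeed a codeword.


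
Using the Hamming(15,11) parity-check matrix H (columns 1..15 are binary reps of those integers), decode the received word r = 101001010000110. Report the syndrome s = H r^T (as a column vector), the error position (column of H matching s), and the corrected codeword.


s = (1, 1, 1, 1)^T, error position = 15, corrected codeword c = 101001010000111

Compute s = H r^T mod 2 one row at a time:
  s_1 = 1 + 0 + 0 + 0 + 0 + 1 + 1 + 0 = 3 ≡ 1 (mod 2).
  s_2 = 0 + 0 + 1 + 0 + 0 + 1 + 1 + 0 = 3 ≡ 1 (mod 2).
  s_3 = 0 + 1 + 1 + 0 + 0 + 0 + 1 + 0 = 3 ≡ 1 (mod 2).
  s_4 = 1 + 1 + 0 + 0 + 0 + 0 + 1 + 0 = 3 ≡ 1 (mod 2).
s = (1, 1, 1, 1)^T — this equals column 15 of H (binary 1111), so error is at position 15.
Correct: flip bit 15 of r = 101001010000110 to get c = 101001010000111.


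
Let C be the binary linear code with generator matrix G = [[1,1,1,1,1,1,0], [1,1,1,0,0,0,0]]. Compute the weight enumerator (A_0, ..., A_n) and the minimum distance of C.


Weight distribution: A_0 = 1, A_3 = 2, A_6 = 1. Minimum distance d = 3.

Enumerate all 2^2 = 4 messages m ∈ F_2^2.
For each, compute codeword c = mG in F_2^7, then tally its weight.
  m = 00 → c = 0000000, weight = 0.
  m = 10 → c = 1111110, weight = 6.
  m = 01 → c = 1110000, weight = 3.
  m = 11 → c = 0001110, weight = 3.
Tally weights:
  weight 0: 1 codewords.
  weight 3: 2 codewords.
  weight 6: 1 codewords.
Minimum distance d = smallest w > 0 with A_w > 0 = 3.
Sanity: Σ A_w = 4 = 2^2 = 4 ✓.


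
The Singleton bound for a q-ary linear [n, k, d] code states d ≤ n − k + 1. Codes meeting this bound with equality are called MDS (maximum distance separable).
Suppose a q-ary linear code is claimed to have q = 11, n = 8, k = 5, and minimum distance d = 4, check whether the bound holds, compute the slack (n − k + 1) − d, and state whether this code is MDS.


Singleton RHS = n − k + 1 = 4, slack = 0, bound satisfied, MDS.

Singleton bound: d ≤ n − k + 1.
Here n = 8, k = 5, so n − k + 1 = 4.
Given d = 4, check d ≤ 4: YES.
Slack = (n − k + 1) − d = 0.
The code is MDS (slack = 0).
Description: the claimed parameters are [8, 5, 4]_11; such a code would be MDS (meets Singleton bound).


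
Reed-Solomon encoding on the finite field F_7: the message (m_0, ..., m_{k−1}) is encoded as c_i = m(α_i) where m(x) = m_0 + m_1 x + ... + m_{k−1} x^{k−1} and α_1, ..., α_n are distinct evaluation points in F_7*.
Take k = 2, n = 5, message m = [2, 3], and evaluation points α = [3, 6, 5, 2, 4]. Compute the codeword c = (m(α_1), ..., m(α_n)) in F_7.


c = [4, 6, 3, 1, 0]

Message polynomial: m(x) = 2 + 3·x (mod 7).
For each evaluation point α_i, compute m(α_i) mod 7:
  α_1 = 3: Horner steps 3 → 4, so m(3) = 4.
  α_2 = 6: Horner steps 3 → 6, so m(6) = 6.
  α_3 = 5: Horner steps 3 → 3, so m(5) = 3.
  α_4 = 2: Horner steps 3 → 1, so m(2) = 1.
  α_5 = 4: Horner steps 3 → 0, so m(4) = 0.
Codeword c = [4, 6, 3, 1, 0] ∈ F_7^5.
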